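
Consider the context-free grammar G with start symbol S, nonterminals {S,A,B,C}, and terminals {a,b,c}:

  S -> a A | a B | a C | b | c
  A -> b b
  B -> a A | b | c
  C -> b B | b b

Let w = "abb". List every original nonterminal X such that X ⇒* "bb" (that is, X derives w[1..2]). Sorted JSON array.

CNF form of G:
  S -> T1 A | T1 B | T1 C | b | c
  A -> T0 T0
  B -> T1 A | b | c
  C -> T0 B | T0 T0
  T0 -> b
  T1 -> a

CYK table (by increasing span), restricted to cells inside w[1..2]:
  cell(1,1) b: {B,S,T0}  orig:{B,S}
  cell(2,2) b: {B,S,T0}  orig:{B,S}
  cell(1,2) bb: {A,C}

Original NTs in T[1,2] deriving "bb": ["A", "C"]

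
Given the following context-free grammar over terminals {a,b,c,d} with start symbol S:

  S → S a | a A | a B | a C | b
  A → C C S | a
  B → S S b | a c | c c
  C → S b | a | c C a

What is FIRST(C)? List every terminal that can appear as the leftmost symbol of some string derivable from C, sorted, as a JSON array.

FIRST sets, iterate to fixpoint:
iter 1:
  A via A→a: +{a}
  B via B→a c: +{a}
  B via B→c c: +{c}
  C via C→a: +{a}
  C via C→c C a: +{c}
  S via S→a A: +{a}
  S via S→b: +{b}
  FIRST(S)={a,b}  FIRST(A)={a}  FIRST(B)={a,c}  FIRST(C)={a,c}
iter 2:
  A via A→C C S: +{c}
  B via B→S S b: +{b}
  C via C→S b: +{b}
  FIRST(S)={a,b}  FIRST(A)={a,c}  FIRST(B)={a,b,c}  FIRST(C)={a,b,c}
iter 3:
  A via A→C C S: +{b}
  FIRST(S)={a,b}  FIRST(A)={a,b,c}  FIRST(B)={a,b,c}  FIRST(C)={a,b,c}
iter 4: done
  FIRST(S)={a,b}  FIRST(A)={a,b,c}  FIRST(B)={a,b,c}  FIRST(C)={a,b,c}

FIRST(C) = ["a", "b", "c"]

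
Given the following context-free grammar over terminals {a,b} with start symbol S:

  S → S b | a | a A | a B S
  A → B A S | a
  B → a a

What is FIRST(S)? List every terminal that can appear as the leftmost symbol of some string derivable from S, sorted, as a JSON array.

Compute FIRST by fixpoint:
[1]
  A via A→a: +{a}
  B via B→a a: +{a}
  S via S→a: +{a}
  FIRST[S]={a}  FIRST[A]={a}  FIRST[B]={a}
[2] (stable)
  FIRST[S]={a}  FIRST[A]={a}  FIRST[B]={a}

FIRST(S) = ["a"]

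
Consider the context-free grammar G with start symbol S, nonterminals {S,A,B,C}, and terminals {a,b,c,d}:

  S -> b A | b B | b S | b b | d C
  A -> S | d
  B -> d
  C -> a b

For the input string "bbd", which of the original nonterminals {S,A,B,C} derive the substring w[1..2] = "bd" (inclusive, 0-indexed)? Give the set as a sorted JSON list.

CNF form of G:
  S -> T0 A | T0 B | T0 S | T0 T0 | T1 C
  A -> T0 A | T0 B | T0 S | T0 T0 | T1 C | d
  B -> d
  C -> T2 T0
  T0 -> b
  T1 -> d
  T2 -> a

CYK table (by increasing span), restricted to cells inside w[1..2]:
  cell(1,1) b: {T0}  orig:{}
  cell(2,2) d: {A,B,T1}  orig:{A,B}
  cell(1,2) bd: {A,S}

Original NTs in T[1,2] deriving "bd": ["A", "S"]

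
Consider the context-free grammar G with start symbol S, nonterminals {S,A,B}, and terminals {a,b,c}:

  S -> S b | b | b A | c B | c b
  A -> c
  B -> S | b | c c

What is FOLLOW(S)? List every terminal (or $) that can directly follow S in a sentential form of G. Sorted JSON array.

Compute FIRST by fixpoint:
pass 1:
  A via A→c: +{c}
  B via B→b: +{b}
  B via B→c c: +{c}
  S via S→b: +{b}
  S via S→c B: +{c}
  S: {b,c}  A: {c}  B: {b,c}
pass 2: (stable)
  S: {b,c}  A: {c}  B: {b,c}

FOLLOW iteration:
seed FOLLOW(S) with $
round 1:
  S→S b: FOLLOW(S) ⊇ FIRST(b) = {b}; new: +{b}
  S→b A: FOLLOW(A) ⊇ FOLLOW(S) ⊇ {$,b}; new: +{$,b}
  S→c B: FOLLOW(B) ⊇ FOLLOW(S) ⊇ {$,b}; new: +{$,b}
  FOLLOW[S]={$,b}  FOLLOW[A]={$,b}  FOLLOW[B]={$,b}
round 2: done
  FOLLOW[S]={$,b}  FOLLOW[A]={$,b}  FOLLOW[B]={$,b}

FOLLOW(S) = ["$", "b"]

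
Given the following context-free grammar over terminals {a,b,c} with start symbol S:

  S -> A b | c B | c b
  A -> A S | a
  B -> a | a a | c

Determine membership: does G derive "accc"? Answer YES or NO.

CNF form of G:
  S -> A T1 | T2 B | T2 T1
  A -> A S | a
  B -> T0 T0 | a | c
  T0 -> a
  T1 -> b
  T2 -> c

Fill CYK table bottom-up:
  cell(0,0) a: {A,B,T0}  orig:{A,B}
  cell(1,1) c: {B,T2}  orig:{B}
  cell(2,2) c: {B,T2}  orig:{B}
  cell(3,3) c: {B,T2}  orig:{B}
  cell(0,1) ac: ∅
  cell(1,2) cc: {S}
  cell(2,3) cc: {S}
  cell(0,2) acc: {A}
  cell(1,3) ccc: ∅
  cell(0,3) accc: ∅

S ∉ T[0,3] ⇒ NO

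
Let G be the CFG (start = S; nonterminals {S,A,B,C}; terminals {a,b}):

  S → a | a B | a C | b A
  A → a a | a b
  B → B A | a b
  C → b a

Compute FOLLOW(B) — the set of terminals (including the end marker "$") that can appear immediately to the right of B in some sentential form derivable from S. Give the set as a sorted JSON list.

FIRST iteration:
round 1:
  A via A→a a: +{a}
  B via B→a b: +{a}
  C via C→b a: +{b}
  S via S→a: +{a}
  S via S→b A: +{b}
  FIRST(S)={a,b}  FIRST(A)={a}  FIRST(B)={a}  FIRST(C)={b}
round 2: done
  FIRST(S)={a,b}  FIRST(A)={a}  FIRST(B)={a}  FIRST(C)={b}

Compute FOLLOW by fixpoint:
FOLLOW(S) := {$}
[1]
  B→B A: FOLLOW(B) ⊇ FIRST(A) = {a}; new: +{a}
  B→B A: FOLLOW(A) ⊇ FOLLOW(B) ⊇ {a}; new: +{a}
  S→a B: FOLLOW(B) ⊇ FOLLOW(S) ⊇ {$}; new: +{$}
  S→a C: FOLLOW(C) ⊇ FOLLOW(S) ⊇ {$}; new: +{$}
  S→b A: FOLLOW(A) ⊇ FOLLOW(S) ⊇ {$}; new: +{$}
  S: {$}  A: {$,a}  B: {$,a}  C: {$}
[2] (no change)
  S: {$}  A: {$,a}  B: {$,a}  C: {$}

FOLLOW(B) = ["$", "a"]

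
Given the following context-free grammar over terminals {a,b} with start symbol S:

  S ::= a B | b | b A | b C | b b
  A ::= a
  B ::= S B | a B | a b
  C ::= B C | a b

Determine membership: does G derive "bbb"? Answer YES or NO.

CNF form of G:
  S -> T0 B | T1 A | T1 C | T1 T1 | b
  A -> a
  B -> S B | T0 B | T0 T1
  C -> B C | T0 T1
  T0 -> a
  T1 -> b

CYK table (by increasing span):
  T[0,0] 'b' = {S,T1}  orig:{S}
  T[1,1] 'b' = {S,T1}  orig:{S}
  T[2,2] 'b' = {S,T1}  orig:{S}
  T[0,1] 'bb' = {S}
  T[1,2] 'bb' = {S}
  T[0,2] 'bbb' = ∅

S ∉ T[0,2] ⇒ NO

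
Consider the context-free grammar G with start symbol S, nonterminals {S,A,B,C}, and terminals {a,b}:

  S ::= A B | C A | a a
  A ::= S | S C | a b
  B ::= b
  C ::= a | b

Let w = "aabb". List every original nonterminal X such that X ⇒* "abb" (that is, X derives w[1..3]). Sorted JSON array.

CNF form of G:
  S -> A B | C A | T0 T0
  A -> A B | C A | S C | T0 T0 | T0 T1
  B -> b
  C -> a | b
  T0 -> a
  T1 -> b

Fill CYK table bottom-up, restricted to cells inside w[1..3]:
  cell(1,1) a: {C,T0}  orig:{C}
  cell(2,2) b: {B,C,T1}  orig:{B,C}
  cell(3,3) b: {B,C,T1}  orig:{B,C}
  cell(1,2) ab: {A}
  cell(2,3) bb: ∅
  cell(1,3) abb: {A,S}

Original NTs in T[1,3] deriving "abb": ["A", "S"]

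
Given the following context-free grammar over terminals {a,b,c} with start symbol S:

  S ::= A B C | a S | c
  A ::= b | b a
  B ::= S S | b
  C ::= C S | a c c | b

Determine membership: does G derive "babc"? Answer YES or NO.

Convert to CNF:
  S -> A X4 | T1 S | c
  A -> T0 T1 | b
  B -> S S | b
  C -> C S | T1 X3 | b
  T0 -> b
  T1 -> a
  T2 -> c
  X3 -> T2 T2
  X4 -> B C

Fill CYK table bottom-up:
  [0..0]={A,B,C,T0}  "b"  orig:{A,B,C}
  [1..1]={T1}  "a"  orig:{}
  [2..2]={A,B,C,T0}  "b"  orig:{A,B,C}
  [3..3]={S,T2}  "c"  orig:{S}
  [0..1]={A}  "ba"
  [1..2]=∅  "ab"
  [2..3]={C}  "bc"
  [0..2]=∅  "bab"
  [1..3]=∅  "abc"
  [0..3]=∅  "babc"

S ∉ T[0,3] ⇒ NO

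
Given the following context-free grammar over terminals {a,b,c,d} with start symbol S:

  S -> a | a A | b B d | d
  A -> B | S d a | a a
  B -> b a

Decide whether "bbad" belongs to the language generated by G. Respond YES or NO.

CNF form of G:
  S -> T1 A | T2 X4 | a | d
  A -> S X3 | T1 T1 | T2 T1
  B -> T2 T1
  T0 -> d
  T1 -> a
  T2 -> b
  X3 -> T0 T1
  X4 -> B T0

CYK fill:
  cell(0,0) b: {T2}  orig:{}
  cell(1,1) b: {T2}  orig:{}
  cell(2,2) a: {S,T1}  orig:{S}
  cell(3,3) d: {S,T0}  orig:{S}
  cell(0,1) bb: ∅
  cell(1,2) ba: {A,B}
  cell(2,3) ad: ∅
  cell(0,2) bba: ∅
  cell(1,3) bad: {X4}  orig:{}
  cell(0,3) bbad: {S}

S ∈ T[0,3] ⇒ YES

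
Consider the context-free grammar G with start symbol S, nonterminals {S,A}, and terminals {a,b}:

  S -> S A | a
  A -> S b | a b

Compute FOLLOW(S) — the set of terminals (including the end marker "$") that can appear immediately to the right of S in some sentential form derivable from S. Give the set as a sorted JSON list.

FIRST sets, iterate to fixpoint:
round 1:
  A via A→a b: +{a}
  S via S→a: +{a}
  S: {a}  A: {a}
round 2: done
  S: {a}  A: {a}

FOLLOW iteration:
seed FOLLOW(S) with $
[1]
  A→S b: FOLLOW(S) ⊇ FIRST(b) = {b}; new: +{b}
  S→S A: FOLLOW(S) ⊇ FIRST(A) = {a}; new: +{a}
  S→S A: FOLLOW(A) ⊇ FOLLOW(S) ⊇ {$,a,b}; new: +{$,a,b}
  FOLLOW[S]={$,a,b}  FOLLOW[A]={$,a,b}
[2] (no change)
  FOLLOW[S]={$,a,b}  FOLLOW[A]={$,a,b}

FOLLOW(S) = ["$", "a", "b"]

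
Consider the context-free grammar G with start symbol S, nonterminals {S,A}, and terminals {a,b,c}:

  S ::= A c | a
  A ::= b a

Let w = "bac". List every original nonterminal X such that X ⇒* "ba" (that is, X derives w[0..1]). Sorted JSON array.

Convert to CNF:
  S -> A T2 | a
  A -> T0 T1
  T0 -> b
  T1 -> a
  T2 -> c

Fill CYK table bottom-up — only the sub-triangle for w[0..1]:
  T[0,0] 'b' = {T0}  orig:{}
  T[1,1] 'a' = {S,T1}  orig:{S}
  T[0,1] 'ba' = {A}

Original NTs in T[0,1] deriving "ba": ["A"]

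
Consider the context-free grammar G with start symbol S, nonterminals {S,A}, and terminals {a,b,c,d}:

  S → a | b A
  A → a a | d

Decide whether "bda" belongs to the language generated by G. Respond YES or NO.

CNF form of G:
  S -> T1 A | a
  A -> T0 T0 | d
  T0 -> a
  T1 -> b

Fill CYK table bottom-up:
  [0..0]={T1}  "b"  orig:{}
  [1..1]={A}  "d"
  [2..2]={S,T0}  "a"  orig:{S}
  [0..1]={S}  "bd"
  [1..2]=∅  "da"
  [0..2]=∅  "bda"

S ∉ T[0,2] ⇒ NO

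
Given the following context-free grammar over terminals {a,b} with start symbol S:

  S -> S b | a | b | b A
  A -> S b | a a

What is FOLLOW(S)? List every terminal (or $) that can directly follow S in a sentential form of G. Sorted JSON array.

Compute FIRST by fixpoint:
[1]
  A via A→a a: +{a}
  S via S→a: +{a}
  S via S→b: +{b}
  FIRST(S)={a,b}  FIRST(A)={a}
[2]
  A via A→S b: +{b}
  FIRST(S)={a,b}  FIRST(A)={a,b}
[3] — fixpoint
  FIRST(S)={a,b}  FIRST(A)={a,b}

Compute FOLLOW by fixpoint:
FOLLOW(S) := {$}
iter 1:
  A→S b: FOLLOW(S) ⊇ FIRST(b) = {b}; new: +{b}
  S→b A: FOLLOW(A) ⊇ FOLLOW(S) ⊇ {$,b}; new: +{$,b}
  FOLLOW(S)={$,b}  FOLLOW(A)={$,b}
iter 2: — fixpoint
  FOLLOW(S)={$,b}  FOLLOW(A)={$,b}

FOLLOW(S) = ["$", "b"]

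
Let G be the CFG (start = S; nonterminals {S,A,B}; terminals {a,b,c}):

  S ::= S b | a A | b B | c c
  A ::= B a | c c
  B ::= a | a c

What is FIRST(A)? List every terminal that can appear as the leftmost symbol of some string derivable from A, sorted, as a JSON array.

FIRST iteration:
iter 1:
  A via A→c c: +{c}
  B via B→a: +{a}
  S via S→a A: +{a}
  S via S→b B: +{b}
  S via S→c c: +{c}
  FIRST(S)={a,b,c}  FIRST(A)={c}  FIRST(B)={a}
iter 2:
  A via A→B a: +{a}
  FIRST(S)={a,b,c}  FIRST(A)={a,c}  FIRST(B)={a}
iter 3: — fixpoint
  FIRST(S)={a,b,c}  FIRST(A)={a,c}  FIRST(B)={a}

FIRST(A) = ["a", "c"]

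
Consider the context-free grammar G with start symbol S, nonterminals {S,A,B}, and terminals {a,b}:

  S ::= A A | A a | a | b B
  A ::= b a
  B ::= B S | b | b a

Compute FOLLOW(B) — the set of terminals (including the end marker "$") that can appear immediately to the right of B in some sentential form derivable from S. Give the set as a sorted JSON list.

FIRST sets, iterate to fixpoint:
[1]
  A via A→b a: +{b}
  B via B→b: +{b}
  S via S→A A: +{b}
  S via S→a: +{a}
  FIRST(S)={a,b}  FIRST(A)={b}  FIRST(B)={b}
[2] (no change)
  FIRST(S)={a,b}  FIRST(A)={b}  FIRST(B)={b}

FOLLOW iteration:
seed FOLLOW(S) with $
pass 1:
  B→B S: FOLLOW(B) ⊇ FIRST(S) = {a,b}; new: +{a,b}
  B→B S: FOLLOW(S) ⊇ FOLLOW(B) ⊇ {a,b}; new: +{a,b}
  S→A A: FOLLOW(A) ⊇ FIRST(A) = {b}; new: +{b}
  S→A A: FOLLOW(A) ⊇ FOLLOW(S) ⊇ {$,a,b}; new: +{$,a}
  S→b B: FOLLOW(B) ⊇ FOLLOW(S) ⊇ {$,a,b}; new: +{$}
  FOLLOW(S)={$,a,b}  FOLLOW(A)={$,a,b}  FOLLOW(B)={$,a,b}
pass 2: done
  FOLLOW(S)={$,a,b}  FOLLOW(A)={$,a,b}  FOLLOW(B)={$,a,b}

FOLLOW(B) = ["$", "a", "b"]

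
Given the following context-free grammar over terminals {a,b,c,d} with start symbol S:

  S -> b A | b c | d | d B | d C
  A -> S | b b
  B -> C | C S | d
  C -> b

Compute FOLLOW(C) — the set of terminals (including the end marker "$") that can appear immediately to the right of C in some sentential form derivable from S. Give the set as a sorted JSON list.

FIRST sets, iterate to fixpoint:
iter 1:
  A via A→b b: +{b}
  B via B→d: +{d}
  C via C→b: +{b}
  S via S→b A: +{b}
  S via S→d: +{d}
  FIRST[S]={b,d}  FIRST[A]={b}  FIRST[B]={d}  FIRST[C]={b}
iter 2:
  A via A→S: +{d}
  B via B→C: +{b}
  FIRST[S]={b,d}  FIRST[A]={b,d}  FIRST[B]={b,d}  FIRST[C]={b}
iter 3: (stable)
  FIRST[S]={b,d}  FIRST[A]={b,d}  FIRST[B]={b,d}  FIRST[C]={b}

FOLLOW sets:
seed FOLLOW(S) with $
iter 1:
  B→C S: FOLLOW(C) ⊇ FIRST(S) = {b,d}; new: +{b,d}
  S→b A: FOLLOW(A) ⊇ FOLLOW(S) ⊇ {$}; new: +{$}
  S→d B: FOLLOW(B) ⊇ FOLLOW(S) ⊇ {$}; new: +{$}
  S→d C: FOLLOW(C) ⊇ FOLLOW(S) ⊇ {$}; new: +{$}
  FOLLOW[S]={$}  FOLLOW[A]={$}  FOLLOW[B]={$}  FOLLOW[C]={$,b,d}
iter 2: — fixpoint
  FOLLOW[S]={$}  FOLLOW[A]={$}  FOLLOW[B]={$}  FOLLOW[C]={$,b,d}

FOLLOW(C) = ["$", "b", "d"]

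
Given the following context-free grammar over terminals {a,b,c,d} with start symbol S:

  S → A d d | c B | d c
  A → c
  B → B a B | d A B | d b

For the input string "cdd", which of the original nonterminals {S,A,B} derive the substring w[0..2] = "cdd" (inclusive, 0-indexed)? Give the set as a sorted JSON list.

Convert to CNF:
  S -> A X6 | T1 T3 | T3 B
  A -> c
  B -> B X4 | T1 T2 | T1 X5
  T0 -> a
  T1 -> d
  T2 -> b
  T3 -> c
  X4 -> T0 B
  X5 -> A B
  X6 -> T1 T1

Fill CYK table bottom-up (cells [i..j] with 0 ≤ i ≤ j ≤ 2 only):
  T[0,0] 'c' = {A,T3}  orig:{A}
  T[1,1] 'd' = {T1}  orig:{}
  T[2,2] 'd' = {T1}  orig:{}
  T[0,1] 'cd' = ∅
  T[1,2] 'dd' = {X6}  orig:{}
  T[0,2] 'cdd' = {S}

Original NTs in T[0,2] deriving "cdd": ["S"]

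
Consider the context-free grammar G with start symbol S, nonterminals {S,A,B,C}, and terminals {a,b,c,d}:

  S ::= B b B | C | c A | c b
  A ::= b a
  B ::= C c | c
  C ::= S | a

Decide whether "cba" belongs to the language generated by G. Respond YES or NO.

CNF form of G:
  S -> B X4 | T2 A | T2 T0 | a
  A -> T0 T1
  B -> C T2 | c
  C -> B X3 | T2 A | T2 T0 | a
  T0 -> b
  T1 -> a
  T2 -> c
  X3 -> T0 B
  X4 -> T0 B

CYK fill:
  [0..0]={B,T2}  "c"  orig:{B}
  [1..1]={T0}  "b"  orig:{}
  [2..2]={C,S,T1}  "a"  orig:{C,S}
  [0..1]={C,S}  "cb"
  [1..2]={A}  "ba"
  [0..2]={C,S}  "cba"

S ∈ T[0,2] ⇒ YES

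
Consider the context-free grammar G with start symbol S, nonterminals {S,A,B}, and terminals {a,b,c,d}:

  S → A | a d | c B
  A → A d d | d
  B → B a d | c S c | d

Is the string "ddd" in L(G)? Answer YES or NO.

CNF form of G:
  S -> A X6 | T1 T0 | T2 B | d
  A -> A X3 | d
  B -> B X4 | T2 X5 | d
  T0 -> d
  T1 -> a
  T2 -> c
  X3 -> T0 T0
  X4 -> T1 T0
  X5 -> S T2
  X6 -> T0 T0

CYK table (by increasing span):
  [0..0]={A,B,S,T0}  "d"  orig:{A,B,S}
  [1..1]={A,B,S,T0}  "d"  orig:{A,B,S}
  [2..2]={A,B,S,T0}  "d"  orig:{A,B,S}
  [0..1]={X3,X6}  "dd"  orig:{}
  [1..2]={X3,X6}  "dd"  orig:{}
  [0..2]={A,S}  "ddd"

S ∈ T[0,2] ⇒ YES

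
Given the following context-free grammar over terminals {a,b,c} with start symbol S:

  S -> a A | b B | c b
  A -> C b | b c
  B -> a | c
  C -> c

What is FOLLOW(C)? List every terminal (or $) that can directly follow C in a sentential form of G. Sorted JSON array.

Compute FIRST by fixpoint:
[1]
  A via A→b c: +{b}
  B via B→a: +{a}
  B via B→c: +{c}
  C via C→c: +{c}
  S via S→a A: +{a}
  S via S→b B: +{b}
  S via S→c b: +{c}
  S: {a,b,c}  A: {b}  B: {a,c}  C: {c}
[2]
  A via A→C b: +{c}
  S: {a,b,c}  A: {b,c}  B: {a,c}  C: {c}
[3] — fixpoint
  S: {a,b,c}  A: {b,c}  B: {a,c}  C: {c}

FOLLOW sets:
seed FOLLOW(S) with $
pass 1:
  A→C b: FOLLOW(C) ⊇ FIRST(b) = {b}; new: +{b}
  S→a A: FOLLOW(A) ⊇ FOLLOW(S) ⊇ {$}; new: +{$}
  S→b B: FOLLOW(B) ⊇ FOLLOW(S) ⊇ {$}; new: +{$}
  FOLLOW(S)={$}  FOLLOW(A)={$}  FOLLOW(B)={$}  FOLLOW(C)={b}
pass 2: (no change)
  FOLLOW(S)={$}  FOLLOW(A)={$}  FOLLOW(B)={$}  FOLLOW(C)={b}

FOLLOW(C) = ["b"]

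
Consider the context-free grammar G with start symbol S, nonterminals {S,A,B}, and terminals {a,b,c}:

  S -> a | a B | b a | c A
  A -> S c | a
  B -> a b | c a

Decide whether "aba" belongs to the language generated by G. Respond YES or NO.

CNF form of G:
  S -> T0 A | T1 B | T2 T1 | a
  A -> S T0 | a
  B -> T0 T1 | T1 T2
  T0 -> c
  T1 -> a
  T2 -> b

CYK table (by increasing span):
  cell(0,0) a: {A,S,T1}  orig:{A,S}
  cell(1,1) b: {T2}  orig:{}
  cell(2,2) a: {A,S,T1}  orig:{A,S}
  cell(0,1) ab: {B}
  cell(1,2) ba: {S}
  cell(0,2) aba: ∅

S ∉ T[0,2] ⇒ NO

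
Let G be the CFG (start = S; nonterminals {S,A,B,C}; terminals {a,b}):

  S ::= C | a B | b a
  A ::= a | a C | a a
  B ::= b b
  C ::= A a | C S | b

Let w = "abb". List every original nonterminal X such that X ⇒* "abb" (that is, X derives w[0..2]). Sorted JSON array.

CNF form of G:
  S -> A T0 | C S | T0 B | T1 T0 | b
  A -> T0 C | T0 T0 | a
  B -> T1 T1
  C -> A T0 | C S | b
  T0 -> a
  T1 -> b

CYK table (by increasing span) (cells [i..j] with 0 ≤ i ≤ j ≤ 2 only):
  [0..0]={A,T0}  "a"  orig:{A}
  [1..1]={C,S,T1}  "b"  orig:{C,S}
  [2..2]={C,S,T1}  "b"  orig:{C,S}
  [0..1]={A}  "ab"
  [1..2]={B,C,S}  "bb"
  [0..2]={A,S}  "abb"

Original NTs in T[0,2] deriving "abb": ["A", "S"]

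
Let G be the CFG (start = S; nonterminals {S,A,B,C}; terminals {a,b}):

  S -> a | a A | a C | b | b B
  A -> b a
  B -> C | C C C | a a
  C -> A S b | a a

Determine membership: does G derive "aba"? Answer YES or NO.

Convert to CNF:
  S -> T0 B | T1 A | T1 C | a | b
  A -> T0 T1
  B -> A X2 | C X3 | T1 T1
  C -> A X4 | T1 T1
  T0 -> b
  T1 -> a
  X2 -> S T0
  X3 -> C C
  X4 -> S T0

Fill CYK table bottom-up:
  [0..0]={S,T1}  "a"  orig:{S}
  [1..1]={S,T0}  "b"  orig:{S}
  [2..2]={S,T1}  "a"  orig:{S}
  [0..1]={X2,X4}  "ab"  orig:{}
  [1..2]={A}  "ba"
  [0..2]={S}  "aba"

S ∈ T[0,2] ⇒ YES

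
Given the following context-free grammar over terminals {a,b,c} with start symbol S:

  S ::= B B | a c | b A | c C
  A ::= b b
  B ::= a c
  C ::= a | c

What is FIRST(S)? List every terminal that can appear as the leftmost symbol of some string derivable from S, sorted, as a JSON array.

Compute FIRST by fixpoint:
iter 1:
  A via A→b b: +{b}
  B via B→a c: +{a}
  C via C→a: +{a}
  C via C→c: +{c}
  S via S→B B: +{a}
  S via S→b A: +{b}
  S via S→c C: +{c}
  FIRST[S]={a,b,c}  FIRST[A]={b}  FIRST[B]={a}  FIRST[C]={a,c}
iter 2: (stable)
  FIRST[S]={a,b,c}  FIRST[A]={b}  FIRST[B]={a}  FIRST[C]={a,c}

FIRST(S) = ["a", "b", "c"]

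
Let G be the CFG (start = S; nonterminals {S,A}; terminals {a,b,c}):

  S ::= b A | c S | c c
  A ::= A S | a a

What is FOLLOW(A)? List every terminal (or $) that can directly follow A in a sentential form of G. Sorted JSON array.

Compute FIRST by fixpoint:
pass 1:
  A via A→a a: +{a}
  S via S→b A: +{b}
  S via S→c S: +{c}
  FIRST(S)={b,c}  FIRST(A)={a}
pass 2: done
  FIRST(S)={b,c}  FIRST(A)={a}

FOLLOW iteration:
initialize: $ ∈ FOLLOW(S)
[1]
  A→A S: FOLLOW(A) ⊇ FIRST(S) = {b,c}; new: +{b,c}
  A→A S: FOLLOW(S) ⊇ FOLLOW(A) ⊇ {b,c}; new: +{b,c}
  S→b A: FOLLOW(A) ⊇ FOLLOW(S) ⊇ {$,b,c}; new: +{$}
  FOLLOW(S)={$,b,c}  FOLLOW(A)={$,b,c}
[2] (stable)
  FOLLOW(S)={$,b,c}  FOLLOW(A)={$,b,c}

FOLLOW(A) = ["$", "b", "c"]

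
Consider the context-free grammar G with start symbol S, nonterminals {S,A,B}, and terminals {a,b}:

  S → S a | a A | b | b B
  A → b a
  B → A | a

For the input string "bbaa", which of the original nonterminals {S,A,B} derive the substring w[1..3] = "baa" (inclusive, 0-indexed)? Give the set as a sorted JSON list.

CNF form of G:
  S -> S T1 | T0 B | T1 A | b
  A -> T0 T1
  B -> T0 T1 | a
  T0 -> b
  T1 -> a

CYK fill — only the sub-triangle for w[1..3]:
  T[1,1] 'b' = {S,T0}  orig:{S}
  T[2,2] 'a' = {B,T1}  orig:{B}
  T[3,3] 'a' = {B,T1}  orig:{B}
  T[1,2] 'ba' = {A,B,S}
  T[2,3] 'aa' = ∅
  T[1,3] 'baa' = {S}

Original NTs in T[1,3] deriving "baa": ["S"]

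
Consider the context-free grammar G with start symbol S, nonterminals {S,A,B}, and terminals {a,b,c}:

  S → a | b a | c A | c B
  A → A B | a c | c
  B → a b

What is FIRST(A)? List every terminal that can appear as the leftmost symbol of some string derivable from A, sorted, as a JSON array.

FIRST sets, iterate to fixpoint:
iter 1:
  A via A→a c: +{a}
  A via A→c: +{c}
  B via B→a b: +{a}
  S via S→a: +{a}
  S via S→b a: +{b}
  S via S→c A: +{c}
  S: {a,b,c}  A: {a,c}  B: {a}
iter 2: (stable)
  S: {a,b,c}  A: {a,c}  B: {a}

FIRST(A) = ["a", "c"]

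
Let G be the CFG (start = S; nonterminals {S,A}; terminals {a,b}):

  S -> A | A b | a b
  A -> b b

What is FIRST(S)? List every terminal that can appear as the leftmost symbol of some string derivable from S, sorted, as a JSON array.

FIRST iteration:
iter 1:
  A via A→b b: +{b}
  S via S→A: +{b}
  S via S→a b: +{a}
  FIRST(S)={a,b}  FIRST(A)={b}
iter 2: (stable)
  FIRST(S)={a,b}  FIRST(A)={b}

FIRST(S) = ["a", "b"]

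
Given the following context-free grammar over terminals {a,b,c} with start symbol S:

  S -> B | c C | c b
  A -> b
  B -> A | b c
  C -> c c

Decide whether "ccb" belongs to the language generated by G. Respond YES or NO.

CNF form of G:
  S -> T0 T1 | T1 C | T1 T0 | b
  A -> b
  B -> T0 T1 | b
  C -> T1 T1
  T0 -> b
  T1 -> c

Fill CYK table bottom-up:
  [0..0]={T1}  "c"  orig:{}
  [1..1]={T1}  "c"  orig:{}
  [2..2]={A,B,S,T0}  "b"  orig:{A,B,S}
  [0..1]={C}  "cc"
  [1..2]={S}  "cb"
  [0..2]=∅  "ccb"

S ∉ T[0,2] ⇒ NO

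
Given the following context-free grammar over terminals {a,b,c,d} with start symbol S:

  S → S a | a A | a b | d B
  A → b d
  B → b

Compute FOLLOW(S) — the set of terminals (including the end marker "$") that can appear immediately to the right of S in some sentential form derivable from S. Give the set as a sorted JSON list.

FIRST iteration:
round 1:
  A via A→b d: +{b}
  B via B→b: +{b}
  S via S→a A: +{a}
  S via S→d B: +{d}
  FIRST(S)={a,d}  FIRST(A)={b}  FIRST(B)={b}
round 2: (no change)
  FIRST(S)={a,d}  FIRST(A)={b}  FIRST(B)={b}

Compute FOLLOW by fixpoint:
FOLLOW(S) := {$}
[1]
  S→S a: FOLLOW(S) ⊇ FIRST(a) = {a}; new: +{a}
  S→a A: FOLLOW(A) ⊇ FOLLOW(S) ⊇ {$,a}; new: +{$,a}
  S→d B: FOLLOW(B) ⊇ FOLLOW(S) ⊇ {$,a}; new: +{$,a}
  FOLLOW[S]={$,a}  FOLLOW[A]={$,a}  FOLLOW[B]={$,a}
[2] — fixpoint
  FOLLOW[S]={$,a}  FOLLOW[A]={$,a}  FOLLOW[B]={$,a}

FOLLOW(S) = ["$", "a"]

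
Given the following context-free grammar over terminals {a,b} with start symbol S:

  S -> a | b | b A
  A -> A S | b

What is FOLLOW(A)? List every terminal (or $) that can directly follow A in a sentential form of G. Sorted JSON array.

Compute FIRST by fixpoint:
[1]
  A via A→b: +{b}
  S via S→a: +{a}
  S via S→b: +{b}
  S: {a,b}  A: {b}
[2] (no change)
  S: {a,b}  A: {b}

FOLLOW sets:
initialize: $ ∈ FOLLOW(S)
[1]
  A→A S: FOLLOW(A) ⊇ FIRST(S) = {a,b}; new: +{a,b}
  A→A S: FOLLOW(S) ⊇ FOLLOW(A) ⊇ {a,b}; new: +{a,b}
  S→b A: FOLLOW(A) ⊇ FOLLOW(S) ⊇ {$,a,b}; new: +{$}
  FOLLOW(S)={$,a,b}  FOLLOW(A)={$,a,b}
[2] (no change)
  FOLLOW(S)={$,a,b}  FOLLOW(A)={$,a,b}

FOLLOW(A) = ["$", "a", "b"]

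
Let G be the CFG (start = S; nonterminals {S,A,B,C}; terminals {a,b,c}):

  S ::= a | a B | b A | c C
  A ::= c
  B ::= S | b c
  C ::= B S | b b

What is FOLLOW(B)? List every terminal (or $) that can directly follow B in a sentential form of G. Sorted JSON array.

FIRST sets, iterate to fixpoint:
round 1:
  A via A→c: +{c}
  B via B→b c: +{b}
  C via C→B S: +{b}
  S via S→a: +{a}
  S via S→b A: +{b}
  S via S→c C: +{c}
  S: {a,b,c}  A: {c}  B: {b}  C: {b}
round 2:
  B via B→S: +{a,c}
  C via C→B S: +{a,c}
  S: {a,b,c}  A: {c}  B: {a,b,c}  C: {a,b,c}
round 3: — fixpoint
  S: {a,b,c}  A: {c}  B: {a,b,c}  C: {a,b,c}

FOLLOW iteration:
FOLLOW(S) := {$}
[1]
  C→B S: FOLLOW(B) ⊇ FIRST(S) = {a,b,c}; new: +{a,b,c}
  S→a B: FOLLOW(B) ⊇ FOLLOW(S) ⊇ {$}; new: +{$}
  S→b A: FOLLOW(A) ⊇ FOLLOW(S) ⊇ {$}; new: +{$}
  S→c C: FOLLOW(C) ⊇ FOLLOW(S) ⊇ {$}; new: +{$}
  FOLLOW(S)={$}  FOLLOW(A)={$}  FOLLOW(B)={$,a,b,c}  FOLLOW(C)={$}
[2]
  B→S: FOLLOW(S) ⊇ FOLLOW(B) ⊇ {$,a,b,c}; new: +{a,b,c}
  S→b A: FOLLOW(A) ⊇ FOLLOW(S) ⊇ {$,a,b,c}; new: +{a,b,c}
  S→c C: FOLLOW(C) ⊇ FOLLOW(S) ⊇ {$,a,b,c}; new: +{a,b,c}
  FOLLOW(S)={$,a,b,c}  FOLLOW(A)={$,a,b,c}  FOLLOW(B)={$,a,b,c}  FOLLOW(C)={$,a,b,c}
[3] (no change)
  FOLLOW(S)={$,a,b,c}  FOLLOW(A)={$,a,b,c}  FOLLOW(B)={$,a,b,c}  FOLLOW(C)={$,a,b,c}

FOLLOW(B) = ["$", "a", "b", "c"]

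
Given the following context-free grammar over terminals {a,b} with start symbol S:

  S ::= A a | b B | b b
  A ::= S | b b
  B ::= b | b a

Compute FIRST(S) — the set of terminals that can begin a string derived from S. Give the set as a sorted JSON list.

Compute FIRST by fixpoint:
[1]
  A via A→b b: +{b}
  B via B→b: +{b}
  S via S→A a: +{b}
  FIRST(S)={b}  FIRST(A)={b}  FIRST(B)={b}
[2] (no change)
  FIRST(S)={b}  FIRST(A)={b}  FIRST(B)={b}

FIRST(S) = ["b"]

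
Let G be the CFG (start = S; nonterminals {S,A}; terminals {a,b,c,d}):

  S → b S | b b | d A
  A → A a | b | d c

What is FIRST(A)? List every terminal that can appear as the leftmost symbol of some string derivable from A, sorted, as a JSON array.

Compute FIRST by fixpoint:
round 1:
  A via A→b: +{b}
  A via A→d c: +{d}
  S via S→b S: +{b}
  S via S→d A: +{d}
  FIRST(S)={b,d}  FIRST(A)={b,d}
round 2: (no change)
  FIRST(S)={b,d}  FIRST(A)={b,d}

FIRST(A) = ["b", "d"]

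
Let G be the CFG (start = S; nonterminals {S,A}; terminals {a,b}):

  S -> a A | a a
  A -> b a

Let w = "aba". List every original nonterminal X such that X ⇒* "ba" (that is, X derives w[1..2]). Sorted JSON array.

CNF form of G:
  S -> T1 A | T1 T1
  A -> T0 T1
  T0 -> b
  T1 -> a

CYK fill — only the sub-triangle for w[1..2]:
  T[1,1] 'b' = {T0}  orig:{}
  T[2,2] 'a' = {T1}  orig:{}
  T[1,2] 'ba' = {A}

Original NTs in T[1,2] deriving "ba": ["A"]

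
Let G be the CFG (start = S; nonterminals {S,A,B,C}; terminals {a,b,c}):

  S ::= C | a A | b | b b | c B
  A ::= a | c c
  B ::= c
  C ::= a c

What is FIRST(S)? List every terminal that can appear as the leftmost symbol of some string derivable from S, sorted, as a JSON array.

Compute FIRST by fixpoint:
pass 1:
  A via A→a: +{a}
  A via A→c c: +{c}
  B via B→c: +{c}
  C via C→a c: +{a}
  S via S→C: +{a}
  S via S→b: +{b}
  S via S→c B: +{c}
  FIRST(S)={a,b,c}  FIRST(A)={a,c}  FIRST(B)={c}  FIRST(C)={a}
pass 2: (stable)
  FIRST(S)={a,b,c}  FIRST(A)={a,c}  FIRST(B)={c}  FIRST(C)={a}

FIRST(S) = ["a", "b", "c"]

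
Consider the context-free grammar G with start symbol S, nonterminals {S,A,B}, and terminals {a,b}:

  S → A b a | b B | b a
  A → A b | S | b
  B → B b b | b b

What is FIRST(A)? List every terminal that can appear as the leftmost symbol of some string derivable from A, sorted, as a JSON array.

FIRST iteration:
pass 1:
  A via A→b: +{b}
  B via B→b b: +{b}
  S via S→A b a: +{b}
  S: {b}  A: {b}  B: {b}
pass 2: (stable)
  S: {b}  A: {b}  B: {b}

FIRST(A) = ["b"]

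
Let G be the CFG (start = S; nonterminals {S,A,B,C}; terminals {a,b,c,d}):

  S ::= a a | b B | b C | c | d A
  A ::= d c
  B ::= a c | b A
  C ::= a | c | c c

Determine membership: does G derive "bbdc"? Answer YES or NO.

CNF form of G:
  S -> T0 A | T2 T2 | T3 B | T3 C | c
  A -> T0 T1
  B -> T2 T1 | T3 A
  C -> T1 T1 | a | c
  T0 -> d
  T1 -> c
  T2 -> a
  T3 -> b

CYK table (by increasing span):
  T[0,0] 'b' = {T3}  orig:{}
  T[1,1] 'b' = {T3}  orig:{}
  T[2,2] 'd' = {T0}  orig:{}
  T[3,3] 'c' = {C,S,T1}  orig:{C,S}
  T[0,1] 'bb' = ∅
  T[1,2] 'bd' = ∅
  T[2,3] 'dc' = {A}
  T[0,2] 'bbd' = ∅
  T[1,3] 'bdc' = {B}
  T[0,3] 'bbdc' = {S}

S ∈ T[0,3] ⇒ YES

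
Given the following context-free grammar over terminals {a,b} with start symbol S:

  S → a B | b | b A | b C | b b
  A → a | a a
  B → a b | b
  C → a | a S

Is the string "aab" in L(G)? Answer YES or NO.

CNF form of G:
  S -> T0 B | T1 A | T1 C | T1 T1 | b
  A -> T0 T0 | a
  B -> T0 T1 | b
  C -> T0 S | a
  T0 -> a
  T1 -> b

CYK fill:
  [0..0]={A,C,T0}  "a"  orig:{A,C}
  [1..1]={A,C,T0}  "a"  orig:{A,C}
  [2..2]={B,S,T1}  "b"  orig:{B,S}
  [0..1]={A}  "aa"
  [1..2]={B,C,S}  "ab"
  [0..2]={C,S}  "aab"

S ∈ T[0,2] ⇒ YES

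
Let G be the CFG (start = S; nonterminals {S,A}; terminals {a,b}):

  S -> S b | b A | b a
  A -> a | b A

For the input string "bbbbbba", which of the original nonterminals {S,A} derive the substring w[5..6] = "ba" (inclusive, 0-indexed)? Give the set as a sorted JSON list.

CNF form of G:
  S -> S T0 | T0 A | T0 T1
  A -> T0 A | a
  T0 -> b
  T1 -> a

Fill CYK table bottom-up — only the sub-triangle for w[5..6]:
  cell(5,5) b: {T0}  orig:{}
  cell(6,6) a: {A,T1}  orig:{A}
  cell(5,6) ba: {A,S}

Original NTs in T[5,6] deriving "ba": ["A", "S"]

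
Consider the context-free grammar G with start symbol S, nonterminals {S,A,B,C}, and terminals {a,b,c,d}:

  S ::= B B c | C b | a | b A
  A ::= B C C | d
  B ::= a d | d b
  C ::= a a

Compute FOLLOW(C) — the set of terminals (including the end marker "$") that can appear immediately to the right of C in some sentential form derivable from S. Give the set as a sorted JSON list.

FIRST iteration:
round 1:
  A via A→d: +{d}
  B via B→a d: +{a}
  B via B→d b: +{d}
  C via C→a a: +{a}
  S via S→B B c: +{a,d}
  S via S→b A: +{b}
  S: {a,b,d}  A: {d}  B: {a,d}  C: {a}
round 2:
  A via A→B C C: +{a}
  S: {a,b,d}  A: {a,d}  B: {a,d}  C: {a}
round 3: (stable)
  S: {a,b,d}  A: {a,d}  B: {a,d}  C: {a}

FOLLOW sets:
initialize: $ ∈ FOLLOW(S)
pass 1:
  A→B C C: FOLLOW(B) ⊇ FIRST(C) = {a}; new: +{a}
  A→B C C: FOLLOW(C) ⊇ FIRST(C) = {a}; new: +{a}
  S→B B c: FOLLOW(B) ⊇ FIRST(B) = {a,d}; new: +{d}
  S→B B c: FOLLOW(B) ⊇ FIRST(c) = {c}; new: +{c}
  S→C b: FOLLOW(C) ⊇ FIRST(b) = {b}; new: +{b}
  S→b A: FOLLOW(A) ⊇ FOLLOW(S) ⊇ {$}; new: +{$}
  FOLLOW[S]={$}  FOLLOW[A]={$}  FOLLOW[B]={a,c,d}  FOLLOW[C]={a,b}
pass 2:
  A→B C C: FOLLOW(C) ⊇ FOLLOW(A) ⊇ {$}; new: +{$}
  FOLLOW[S]={$}  FOLLOW[A]={$}  FOLLOW[B]={a,c,d}  FOLLOW[C]={$,a,b}
pass 3: — fixpoint
  FOLLOW[S]={$}  FOLLOW[A]={$}  FOLLOW[B]={a,c,d}  FOLLOW[C]={$,a,b}

FOLLOW(C) = ["$", "a", "b"]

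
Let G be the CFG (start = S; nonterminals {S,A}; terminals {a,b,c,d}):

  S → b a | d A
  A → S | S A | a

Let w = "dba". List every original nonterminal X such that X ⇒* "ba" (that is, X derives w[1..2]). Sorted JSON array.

Convert to CNF:
  S -> T0 T1 | T2 A
  A -> S A | T0 T1 | T2 A | a
  T0 -> b
  T1 -> a
  T2 -> d

CYK table (by increasing span) — only the sub-triangle for w[1..2]:
  T[1,1] 'b' = {T0}  orig:{}
  T[2,2] 'a' = {A,T1}  orig:{A}
  T[1,2] 'ba' = {A,S}

Original NTs in T[1,2] deriving "ba": ["A", "S"]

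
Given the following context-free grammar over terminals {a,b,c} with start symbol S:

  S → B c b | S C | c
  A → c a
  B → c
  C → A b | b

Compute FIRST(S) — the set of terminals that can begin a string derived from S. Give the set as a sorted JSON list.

Compute FIRST by fixpoint:
pass 1:
  A via A→c a: +{c}
  B via B→c: +{c}
  C via C→A b: +{c}
  C via C→b: +{b}
  S via S→B c b: +{c}
  S: {c}  A: {c}  B: {c}  C: {b,c}
pass 2: done
  S: {c}  A: {c}  B: {c}  C: {b,c}

FIRST(S) = ["c"]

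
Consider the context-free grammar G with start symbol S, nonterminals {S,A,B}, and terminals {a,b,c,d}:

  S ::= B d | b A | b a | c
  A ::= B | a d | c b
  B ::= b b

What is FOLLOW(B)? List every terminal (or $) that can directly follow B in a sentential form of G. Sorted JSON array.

FIRST iteration:
[1]
  A via A→a d: +{a}
  A via A→c b: +{c}
  B via B→b b: +{b}
  S via S→B d: +{b}
  S via S→c: +{c}
  FIRST(S)={b,c}  FIRST(A)={a,c}  FIRST(B)={b}
[2]
  A via A→B: +{b}
  FIRST(S)={b,c}  FIRST(A)={a,b,c}  FIRST(B)={b}
[3] done
  FIRST(S)={b,c}  FIRST(A)={a,b,c}  FIRST(B)={b}

FOLLOW iteration:
FOLLOW(S) := {$}
pass 1:
  S→B d: FOLLOW(B) ⊇ FIRST(d) = {d}; new: +{d}
  S→b A: FOLLOW(A) ⊇ FOLLOW(S) ⊇ {$}; new: +{$}
  S: {$}  A: {$}  B: {d}
pass 2:
  A→B: FOLLOW(B) ⊇ FOLLOW(A) ⊇ {$}; new: +{$}
  S: {$}  A: {$}  B: {$,d}
pass 3: — fixpoint
  S: {$}  A: {$}  B: {$,d}

FOLLOW(B) = ["$", "d"]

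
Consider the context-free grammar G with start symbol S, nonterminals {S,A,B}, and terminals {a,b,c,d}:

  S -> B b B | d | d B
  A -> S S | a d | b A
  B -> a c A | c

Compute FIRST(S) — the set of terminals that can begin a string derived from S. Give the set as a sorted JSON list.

Compute FIRST by fixpoint:
[1]
  A via A→a d: +{a}
  A via A→b A: +{b}
  B via B→a c A: +{a}
  B via B→c: +{c}
  S via S→B b B: +{a,c}
  S via S→d: +{d}
  FIRST[S]={a,c,d}  FIRST[A]={a,b}  FIRST[B]={a,c}
[2]
  A via A→S S: +{c,d}
  FIRST[S]={a,c,d}  FIRST[A]={a,b,c,d}  FIRST[B]={a,c}
[3] (no change)
  FIRST[S]={a,c,d}  FIRST[A]={a,b,c,d}  FIRST[B]={a,c}

FIRST(S) = ["a", "c", "d"]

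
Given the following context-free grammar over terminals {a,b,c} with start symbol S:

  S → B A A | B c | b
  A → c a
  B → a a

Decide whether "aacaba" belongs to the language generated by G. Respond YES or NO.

CNF form of G:
  S -> B T0 | B X2 | b
  A -> T0 T1
  B -> T1 T1
  T0 -> c
  T1 -> a
  X2 -> A A

CYK table (by increasing span):
  [0..0]={T1}  "a"  orig:{}
  [1..1]={T1}  "a"  orig:{}
  [2..2]={T0}  "c"  orig:{}
  [3..3]={T1}  "a"  orig:{}
  [4..4]={S}  "b"
  [5..5]={T1}  "a"  orig:{}
  [0..1]={B}  "aa"
  [1..2]=∅  "ac"
  [2..3]={A}  "ca"
  [3..4]=∅  "ab"
  [4..5]=∅  "ba"
  [0..2]={S}  "aac"
  [1..3]=∅  "aca"
  [2..4]=∅  "cab"
  [3..5]=∅  "aba"
  [0..3]=∅  "aaca"
  [1..4]=∅  "acab"
  [2..5]=∅  "caba"
  [0..4]=∅  "aacab"
  [1..5]=∅  "acaba"
  [0..5]=∅  "aacaba"

S ∉ T[0,5] ⇒ NO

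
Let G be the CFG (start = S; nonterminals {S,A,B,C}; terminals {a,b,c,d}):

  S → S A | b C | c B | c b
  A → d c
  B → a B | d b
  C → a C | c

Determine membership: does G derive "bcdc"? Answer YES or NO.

Convert to CNF:
  S -> S A | T1 B | T1 T3 | T3 C
  A -> T0 T1
  B -> T0 T3 | T2 B
  C -> T2 C | c
  T0 -> d
  T1 -> c
  T2 -> a
  T3 -> b

CYK fill:
  cell(0,0) b: {T3}  orig:{}
  cell(1,1) c: {C,T1}  orig:{C}
  cell(2,2) d: {T0}  orig:{}
  cell(3,3) c: {C,T1}  orig:{C}
  cell(0,1) bc: {S}
  cell(1,2) cd: ∅
  cell(2,3) dc: {A}
  cell(0,2) bcd: ∅
  cell(1,3) cdc: ∅
  cell(0,3) bcdc: {S}

S ∈ T[0,3] ⇒ YES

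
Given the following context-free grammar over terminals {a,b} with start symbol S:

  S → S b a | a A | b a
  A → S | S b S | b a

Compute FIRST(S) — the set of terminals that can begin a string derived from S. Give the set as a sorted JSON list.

Compute FIRST by fixpoint:
pass 1:
  A via A→b a: +{b}
  S via S→a A: +{a}
  S via S→b a: +{b}
  S: {a,b}  A: {b}
pass 2:
  A via A→S: +{a}
  S: {a,b}  A: {a,b}
pass 3: — fixpoint
  S: {a,b}  A: {a,b}

FIRST(S) = ["a", "b"]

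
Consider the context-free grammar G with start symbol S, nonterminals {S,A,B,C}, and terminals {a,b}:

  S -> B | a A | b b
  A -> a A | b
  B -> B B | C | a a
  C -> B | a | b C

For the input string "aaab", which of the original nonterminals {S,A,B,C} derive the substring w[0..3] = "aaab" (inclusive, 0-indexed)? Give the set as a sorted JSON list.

CNF form of G:
  S -> B B | T0 A | T0 T0 | T1 C | T1 T1 | a
  A -> T0 A | b
  B -> B B | T0 T0 | T1 C | a
  C -> B B | T0 T0 | T1 C | a
  T0 -> a
  T1 -> b

CYK table (by increasing span) (cells [i..j] with 0 ≤ i ≤ j ≤ 3 only):
  cell(0,0) a: {B,C,S,T0}  orig:{B,C,S}
  cell(1,1) a: {B,C,S,T0}  orig:{B,C,S}
  cell(2,2) a: {B,C,S,T0}  orig:{B,C,S}
  cell(3,3) b: {A,T1}  orig:{A}
  cell(0,1) aa: {B,C,S}
  cell(1,2) aa: {B,C,S}
  cell(2,3) ab: {A,S}
  cell(0,2) aaa: {B,C,S}
  cell(1,3) aab: {A,S}
  cell(0,3) aaab: {A,S}

Original NTs in T[0,3] deriving "aaab": ["A", "S"]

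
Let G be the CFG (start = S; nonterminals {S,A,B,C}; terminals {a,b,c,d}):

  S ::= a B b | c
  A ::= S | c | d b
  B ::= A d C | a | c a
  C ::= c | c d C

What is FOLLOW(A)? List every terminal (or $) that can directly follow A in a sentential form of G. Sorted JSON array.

FIRST iteration:
round 1:
  A via A→c: +{c}
  A via A→d b: +{d}
  B via B→A d C: +{c,d}
  B via B→a: +{a}
  C via C→c: +{c}
  S via S→a B b: +{a}
  S via S→c: +{c}
  FIRST(S)={a,c}  FIRST(A)={c,d}  FIRST(B)={a,c,d}  FIRST(C)={c}
round 2:
  A via A→S: +{a}
  FIRST(S)={a,c}  FIRST(A)={a,c,d}  FIRST(B)={a,c,d}  FIRST(C)={c}
round 3: done
  FIRST(S)={a,c}  FIRST(A)={a,c,d}  FIRST(B)={a,c,d}  FIRST(C)={c}

FOLLOW sets:
seed FOLLOW(S) with $
round 1:
  B→A d C: FOLLOW(A) ⊇ FIRST(d) = {d}; new: +{d}
  S→a B b: FOLLOW(B) ⊇ FIRST(b) = {b}; new: +{b}
  S: {$}  A: {d}  B: {b}  C: {}
round 2:
  A→S: FOLLOW(S) ⊇ FOLLOW(A) ⊇ {d}; new: +{d}
  B→A d C: FOLLOW(C) ⊇ FOLLOW(B) ⊇ {b}; new: +{b}
  S: {$,d}  A: {d}  B: {b}  C: {b}
round 3: (stable)
  S: {$,d}  A: {d}  B: {b}  C: {b}

FOLLOW(A) = ["d"]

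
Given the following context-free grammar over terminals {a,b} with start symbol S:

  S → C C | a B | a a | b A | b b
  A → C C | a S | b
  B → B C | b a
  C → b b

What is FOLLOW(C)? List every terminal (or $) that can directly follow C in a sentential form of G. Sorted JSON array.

FIRST iteration:
round 1:
  A via A→a S: +{a}
  A via A→b: +{b}
  B via B→b a: +{b}
  C via C→b b: +{b}
  S via S→C C: +{b}
  S via S→a B: +{a}
  S: {a,b}  A: {a,b}  B: {b}  C: {b}
round 2: — fixpoint
  S: {a,b}  A: {a,b}  B: {b}  C: {b}

FOLLOW iteration:
FOLLOW(S) := {$}
pass 1:
  A→C C: FOLLOW(C) ⊇ FIRST(C) = {b}; new: +{b}
  B→B C: FOLLOW(B) ⊇ FIRST(C) = {b}; new: +{b}
  S→C C: FOLLOW(C) ⊇ FOLLOW(S) ⊇ {$}; new: +{$}
  S→a B: FOLLOW(B) ⊇ FOLLOW(S) ⊇ {$}; new: +{$}
  S→b A: FOLLOW(A) ⊇ FOLLOW(S) ⊇ {$}; new: +{$}
  FOLLOW[S]={$}  FOLLOW[A]={$}  FOLLOW[B]={$,b}  FOLLOW[C]={$,b}
pass 2: done
  FOLLOW[S]={$}  FOLLOW[A]={$}  FOLLOW[B]={$,b}  FOLLOW[C]={$,b}

FOLLOW(C) = ["$", "b"]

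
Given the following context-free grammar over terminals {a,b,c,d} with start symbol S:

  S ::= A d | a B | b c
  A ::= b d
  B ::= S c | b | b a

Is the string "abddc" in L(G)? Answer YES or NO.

Convert to CNF:
  S -> A T1 | T0 T2 | T3 B
  A -> T0 T1
  B -> S T2 | T0 T3 | b
  T0 -> b
  T1 -> d
  T2 -> c
  T3 -> a

Fill CYK table bottom-up:
  T[0,0] 'a' = {T3}  orig:{}
  T[1,1] 'b' = {B,T0}  orig:{B}
  T[2,2] 'd' = {T1}  orig:{}
  T[3,3] 'd' = {T1}  orig:{}
  T[4,4] 'c' = {T2}  orig:{}
  T[0,1] 'ab' = {S}
  T[1,2] 'bd' = {A}
  T[2,3] 'dd' = ∅
  T[3,4] 'dc' = ∅
  T[0,2] 'abd' = ∅
  T[1,3] 'bdd' = {S}
  T[2,4] 'ddc' = ∅
  T[0,3] 'abdd' = ∅
  T[1,4] 'bddc' = {B}
  T[0,4] 'abddc' = {S}

S ∈ T[0,4] ⇒ YES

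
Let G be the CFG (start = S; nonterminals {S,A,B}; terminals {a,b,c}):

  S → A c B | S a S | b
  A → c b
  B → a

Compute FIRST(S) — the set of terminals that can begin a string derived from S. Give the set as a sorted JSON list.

FIRST sets, iterate to fixpoint:
iter 1:
  A via A→c b: +{c}
  B via B→a: +{a}
  S via S→A c B: +{c}
  S via S→b: +{b}
  FIRST(S)={b,c}  FIRST(A)={c}  FIRST(B)={a}
iter 2: done
  FIRST(S)={b,c}  FIRST(A)={c}  FIRST(B)={a}

FIRST(S) = ["b", "c"]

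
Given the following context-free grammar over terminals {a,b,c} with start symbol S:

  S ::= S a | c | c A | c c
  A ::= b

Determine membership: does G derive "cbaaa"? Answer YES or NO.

Convert to CNF:
  S -> S T0 | T1 A | T1 T1 | c
  A -> b
  T0 -> a
  T1 -> c

CYK fill:
  T[0,0] 'c' = {S,T1}  orig:{S}
  T[1,1] 'b' = {A}
  T[2,2] 'a' = {T0}  orig:{}
  T[3,3] 'a' = {T0}  orig:{}
  T[4,4] 'a' = {T0}  orig:{}
  T[0,1] 'cb' = {S}
  T[1,2] 'ba' = ∅
  T[2,3] 'aa' = ∅
  T[3,4] 'aa' = ∅
  T[0,2] 'cba' = {S}
  T[1,3] 'baa' = ∅
  T[2,4] 'aaa' = ∅
  T[0,3] 'cbaa' = {S}
  T[1,4] 'baaa' = ∅
  T[0,4] 'cbaaa' = {S}

S ∈ T[0,4] ⇒ YES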